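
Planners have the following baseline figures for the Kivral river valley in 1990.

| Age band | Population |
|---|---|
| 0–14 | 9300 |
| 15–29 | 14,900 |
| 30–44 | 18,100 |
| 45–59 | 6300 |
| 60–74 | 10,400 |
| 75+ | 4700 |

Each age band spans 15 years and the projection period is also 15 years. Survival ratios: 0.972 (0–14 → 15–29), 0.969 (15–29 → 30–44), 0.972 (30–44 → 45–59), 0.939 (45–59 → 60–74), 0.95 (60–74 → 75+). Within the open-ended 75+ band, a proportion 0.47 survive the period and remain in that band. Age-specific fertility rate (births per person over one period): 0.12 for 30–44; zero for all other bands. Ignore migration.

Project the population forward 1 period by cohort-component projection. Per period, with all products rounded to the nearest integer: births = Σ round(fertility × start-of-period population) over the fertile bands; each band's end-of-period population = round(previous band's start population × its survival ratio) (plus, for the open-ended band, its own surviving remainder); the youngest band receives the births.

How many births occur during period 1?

(Bands numbered youngest = 1 to oldest = 6.)
— Period 1 —
Births: 18100 × 0.12 = 2172
Band 2: 9300 × 0.972 = 9040
Band 3: 14900 × 0.969 = 14438
Band 4: 18100 × 0.972 = 17593
Band 5: 6300 × 0.939 = 5916
Band 6: 10400 × 0.95 + 4700 × 0.47 = 9880 + 2209 = 12089
→ [2172, 9040, 14438, 17593, 5916, 12089]

2172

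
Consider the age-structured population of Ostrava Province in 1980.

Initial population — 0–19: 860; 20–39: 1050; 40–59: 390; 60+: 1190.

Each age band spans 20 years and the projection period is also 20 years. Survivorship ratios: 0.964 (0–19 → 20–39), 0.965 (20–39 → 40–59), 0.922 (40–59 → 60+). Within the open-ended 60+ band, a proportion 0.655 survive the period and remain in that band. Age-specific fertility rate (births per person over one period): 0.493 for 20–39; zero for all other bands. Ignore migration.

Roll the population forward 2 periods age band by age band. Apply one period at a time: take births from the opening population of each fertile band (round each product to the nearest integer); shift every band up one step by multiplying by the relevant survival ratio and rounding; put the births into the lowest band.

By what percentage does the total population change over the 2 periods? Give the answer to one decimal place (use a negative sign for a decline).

-2.9

Period 1:
Births: 1050 × 0.493 = 518
20–39: 860 × 0.964 = 829
40–59: 1050 × 0.965 = 1013
60+: 390 × 0.922 + 1190 × 0.655 = 360 + 779 = 1139
End of period: [518, 829, 1013, 1139]
Period 2:
Births: 829 × 0.493 = 409
20–39: 518 × 0.964 = 499
40–59: 829 × 0.965 = 800
60+: 1013 × 0.922 + 1139 × 0.655 = 934 + 746 = 1680
End of period: [409, 499, 800, 1680]
Total: 3490 → 3388; change = -102; percentage change = -2.9%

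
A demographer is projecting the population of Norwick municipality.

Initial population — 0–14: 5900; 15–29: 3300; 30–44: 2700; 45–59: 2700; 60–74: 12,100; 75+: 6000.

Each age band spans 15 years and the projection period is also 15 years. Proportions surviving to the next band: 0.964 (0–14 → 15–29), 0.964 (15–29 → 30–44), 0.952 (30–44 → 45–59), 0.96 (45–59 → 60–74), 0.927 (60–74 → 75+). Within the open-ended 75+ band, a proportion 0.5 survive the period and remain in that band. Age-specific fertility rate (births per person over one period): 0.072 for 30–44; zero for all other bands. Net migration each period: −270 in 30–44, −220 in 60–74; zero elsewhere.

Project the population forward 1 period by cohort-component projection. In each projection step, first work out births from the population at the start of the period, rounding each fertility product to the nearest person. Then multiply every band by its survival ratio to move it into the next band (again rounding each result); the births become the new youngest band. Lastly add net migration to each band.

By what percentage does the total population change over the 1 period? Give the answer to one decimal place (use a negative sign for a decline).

-14.5

[period 1]
Births: 2700 × 0.072 = 194
15–29: 5900 × 0.964 = 5688
30–44: 3300 × 0.964 = 3181
45–59: 2700 × 0.952 = 2570
60–74: 2700 × 0.96 = 2592
75+: 12100 × 0.927 + 6000 × 0.5 = 11217 + 3000 = 14217
Net migration: 30–44 − 270 → 2911; 60–74 − 220 → 2372
Giving 194 / 5688 / 2911 / 2570 / 2372 / 14217.
Total: 32700 → 27952; change = -4748; percentage change = -14.5%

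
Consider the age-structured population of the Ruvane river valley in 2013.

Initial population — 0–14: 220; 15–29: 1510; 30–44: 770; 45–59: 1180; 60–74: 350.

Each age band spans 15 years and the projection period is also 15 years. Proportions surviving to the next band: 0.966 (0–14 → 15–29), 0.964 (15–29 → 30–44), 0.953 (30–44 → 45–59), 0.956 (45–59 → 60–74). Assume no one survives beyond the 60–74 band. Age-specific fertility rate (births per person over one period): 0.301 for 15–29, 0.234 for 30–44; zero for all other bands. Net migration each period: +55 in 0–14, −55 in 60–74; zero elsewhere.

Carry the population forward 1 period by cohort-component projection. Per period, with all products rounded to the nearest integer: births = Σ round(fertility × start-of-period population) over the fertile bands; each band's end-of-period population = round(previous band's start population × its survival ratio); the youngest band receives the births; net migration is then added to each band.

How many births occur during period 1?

635

Period 1.
Births: 1510 × 0.301 = 455, 770 × 0.234 = 180 ⇒ total 635
15–29: 220 × 0.966 = 213
30–44: 1510 × 0.964 = 1456
45–59: 770 × 0.953 = 734
60–74: 1180 × 0.956 = 1128
Net migration: 0–14 + 55 → 690; 60–74 − 55 → 1073
Giving 690 / 213 / 1456 / 734 / 1073.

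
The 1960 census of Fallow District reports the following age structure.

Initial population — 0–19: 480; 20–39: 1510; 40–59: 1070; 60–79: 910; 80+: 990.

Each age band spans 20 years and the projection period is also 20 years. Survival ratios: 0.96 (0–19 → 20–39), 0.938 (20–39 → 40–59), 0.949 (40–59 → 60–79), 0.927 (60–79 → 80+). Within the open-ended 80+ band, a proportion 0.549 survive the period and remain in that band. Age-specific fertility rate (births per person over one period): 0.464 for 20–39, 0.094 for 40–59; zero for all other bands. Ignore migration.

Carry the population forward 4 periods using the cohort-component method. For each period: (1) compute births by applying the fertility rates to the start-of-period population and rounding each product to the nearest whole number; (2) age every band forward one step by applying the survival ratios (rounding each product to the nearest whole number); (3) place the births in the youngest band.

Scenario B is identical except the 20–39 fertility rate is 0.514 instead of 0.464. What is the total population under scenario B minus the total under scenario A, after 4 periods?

192

Call the groups 1 to 5, youngest first.
Period 1.
Births: 1510 * 0.464 = 701  |  1070 * 0.094 = 101 ⇒ total 802
Group 2: 480 * 0.96 = 461
Group 3: 1510 * 0.938 = 1416
Group 4: 1070 * 0.949 = 1015
Group 5: 910 * 0.927 + 990 * 0.549 = 844 + 544 = 1388
End of period: [802, 461, 1416, 1015, 1388]
Period 2.
Births: 461 * 0.464 = 214  |  1416 * 0.094 = 133 ⇒ total 347
Group 2: 802 * 0.96 = 770
Group 3: 461 * 0.938 = 432
Group 4: 1416 * 0.949 = 1344
Group 5: 1015 * 0.927 + 1388 * 0.549 = 941 + 762 = 1703
End of period: [347, 770, 432, 1344, 1703]
Period 3.
Births: 770 * 0.464 = 357  |  432 * 0.094 = 41 ⇒ total 398
Group 2: 347 * 0.96 = 333
Group 3: 770 * 0.938 = 722
Group 4: 432 * 0.949 = 410
Group 5: 1344 * 0.927 + 1703 * 0.549 = 1246 + 935 = 2181
End of period: [398, 333, 722, 410, 2181]
Period 4.
Births: 333 * 0.464 = 155  |  722 * 0.094 = 68 ⇒ total 223
Group 2: 398 * 0.96 = 382
Group 3: 333 * 0.938 = 312
Group 4: 722 * 0.949 = 685
Group 5: 410 * 0.927 + 2181 * 0.549 = 380 + 1197 = 1577
End of period: [223, 382, 312, 685, 1577]
Scenario A total after 4 periods: 3179
Scenario B projection —
Period 1.
Births: 1510 * 0.514 = 776  |  1070 * 0.094 = 101 ⇒ total 877
Group 2: 480 * 0.96 = 461
Group 3: 1510 * 0.938 = 1416
Group 4: 1070 * 0.949 = 1015
Group 5: 910 * 0.927 + 990 * 0.549 = 844 + 544 = 1388
End of period: [877, 461, 1416, 1015, 1388]
Period 2.
Births: 461 * 0.514 = 237  |  1416 * 0.094 = 133 ⇒ total 370
Group 2: 877 * 0.96 = 842
Group 3: 461 * 0.938 = 432
Group 4: 1416 * 0.949 = 1344
Group 5: 1015 * 0.927 + 1388 * 0.549 = 941 + 762 = 1703
End of period: [370, 842, 432, 1344, 1703]
Period 3.
Births: 842 * 0.514 = 433  |  432 * 0.094 = 41 ⇒ total 474
Group 2: 370 * 0.96 = 355
Group 3: 842 * 0.938 = 790
Group 4: 432 * 0.949 = 410
Group 5: 1344 * 0.927 + 1703 * 0.549 = 1246 + 935 = 2181
End of period: [474, 355, 790, 410, 2181]
Period 4.
Births: 355 * 0.514 = 182  |  790 * 0.094 = 74 ⇒ total 256
Group 2: 474 * 0.96 = 455
Group 3: 355 * 0.938 = 333
Group 4: 790 * 0.949 = 750
Group 5: 410 * 0.927 + 2181 * 0.549 = 380 + 1197 = 1577
End of period: [256, 455, 333, 750, 1577]
Scenario B total after 4 periods: 3371
Difference B − A = 3371 − 3179 = 192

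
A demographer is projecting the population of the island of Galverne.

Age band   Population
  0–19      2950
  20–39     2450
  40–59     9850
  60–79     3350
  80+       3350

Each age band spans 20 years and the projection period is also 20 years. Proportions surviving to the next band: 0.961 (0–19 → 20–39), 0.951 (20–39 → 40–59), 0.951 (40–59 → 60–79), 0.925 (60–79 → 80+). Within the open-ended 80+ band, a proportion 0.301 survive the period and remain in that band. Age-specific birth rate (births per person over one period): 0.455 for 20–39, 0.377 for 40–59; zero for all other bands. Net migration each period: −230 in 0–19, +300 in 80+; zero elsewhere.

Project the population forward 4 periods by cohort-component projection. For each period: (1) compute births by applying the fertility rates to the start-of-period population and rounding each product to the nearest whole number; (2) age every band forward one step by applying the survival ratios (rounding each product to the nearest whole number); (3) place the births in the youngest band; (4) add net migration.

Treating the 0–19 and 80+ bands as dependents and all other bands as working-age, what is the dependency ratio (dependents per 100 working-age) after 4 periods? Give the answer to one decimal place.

77.0

Period 1.
Births: 2450 × 0.455 = 1115  |  9850 × 0.377 = 3713 → total 4828
20–39: 2950 × 0.961 = 2835
40–59: 2450 × 0.951 = 2330
60–79: 9850 × 0.951 = 9367
80+: 3350 × 0.925 + 3350 × 0.301 = 3099 + 1008 = 4107
Net migration: 0–19 − 230 → 4598; 80+ + 300 → 4407
→ [4598, 2835, 2330, 9367, 4407]
Period 2.
Births: 2835 × 0.455 = 1290  |  2330 × 0.377 = 878 → total 2168
20–39: 4598 × 0.961 = 4419
40–59: 2835 × 0.951 = 2696
60–79: 2330 × 0.951 = 2216
80+: 9367 × 0.925 + 4407 × 0.301 = 8664 + 1327 = 9991
Net migration: 0–19 − 230 → 1938; 80+ + 300 → 10291
→ [1938, 4419, 2696, 2216, 10291]
Period 3.
Births: 4419 × 0.455 = 2011  |  2696 × 0.377 = 1016 → total 3027
20–39: 1938 × 0.961 = 1862
40–59: 4419 × 0.951 = 4202
60–79: 2696 × 0.951 = 2564
80+: 2216 × 0.925 + 10291 × 0.301 = 2050 + 3098 = 5148
Net migration: 0–19 − 230 → 2797; 80+ + 300 → 5448
→ [2797, 1862, 4202, 2564, 5448]
Period 4.
Births: 1862 × 0.455 = 847  |  4202 × 0.377 = 1584 → total 2431
20–39: 2797 × 0.961 = 2688
40–59: 1862 × 0.951 = 1771
60–79: 4202 × 0.951 = 3996
80+: 2564 × 0.925 + 5448 × 0.301 = 2372 + 1640 = 4012
Net migration: 0–19 − 230 → 2201; 80+ + 300 → 4312
→ [2201, 2688, 1771, 3996, 4312]
Dependents (band 0–19 + band 80+) = 2201 + 4312 = 6513; working-age = 8455; ratio = 6513/8455 × 100 = 77.0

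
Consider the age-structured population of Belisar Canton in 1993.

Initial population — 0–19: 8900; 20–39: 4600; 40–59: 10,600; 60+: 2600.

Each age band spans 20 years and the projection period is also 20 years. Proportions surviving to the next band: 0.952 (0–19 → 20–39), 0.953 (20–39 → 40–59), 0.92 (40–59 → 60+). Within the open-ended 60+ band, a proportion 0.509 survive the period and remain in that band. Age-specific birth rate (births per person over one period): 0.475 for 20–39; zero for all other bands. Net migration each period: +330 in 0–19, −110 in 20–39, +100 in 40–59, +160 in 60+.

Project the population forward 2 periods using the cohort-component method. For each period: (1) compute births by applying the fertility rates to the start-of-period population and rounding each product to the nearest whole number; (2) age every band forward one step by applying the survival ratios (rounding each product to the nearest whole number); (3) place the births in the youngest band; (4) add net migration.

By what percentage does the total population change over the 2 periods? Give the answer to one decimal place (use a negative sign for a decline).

-7.6

Period 1:
Births: 4600 × 0.475 = 2185
20–39: 8900 × 0.952 = 8473
40–59: 4600 × 0.953 = 4384
60+: 10600 × 0.92 + 2600 × 0.509 = 9752 + 1323 = 11075
Net migration: 0–19 + 330 → 2515; 20–39 − 110 → 8363; 40–59 + 100 → 4484; 60+ + 160 → 11235
End of period: [2515, 8363, 4484, 11235]
Period 2:
Births: 8363 × 0.475 = 3972
20–39: 2515 × 0.952 = 2394
40–59: 8363 × 0.953 = 7970
60+: 4484 × 0.92 + 11235 × 0.509 = 4125 + 5719 = 9844
Net migration: 0–19 + 330 → 4302; 20–39 − 110 → 2284; 40–59 + 100 → 8070; 60+ + 160 → 10004
End of period: [4302, 2284, 8070, 10004]
Total: 26700 → 24660; change = -2040; percentage change = -7.6%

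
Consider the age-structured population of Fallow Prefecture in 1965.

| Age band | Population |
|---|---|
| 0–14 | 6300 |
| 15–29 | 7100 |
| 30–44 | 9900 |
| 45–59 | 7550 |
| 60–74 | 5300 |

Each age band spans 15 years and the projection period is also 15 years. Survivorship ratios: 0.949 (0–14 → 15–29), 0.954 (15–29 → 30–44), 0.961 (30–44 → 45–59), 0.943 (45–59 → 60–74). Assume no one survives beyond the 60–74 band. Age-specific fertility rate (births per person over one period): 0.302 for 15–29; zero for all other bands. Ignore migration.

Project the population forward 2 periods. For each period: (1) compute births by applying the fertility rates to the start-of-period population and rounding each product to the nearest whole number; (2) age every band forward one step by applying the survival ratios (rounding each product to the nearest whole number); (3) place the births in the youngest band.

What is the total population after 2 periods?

25026

[period 1]
Births: 7100 × 0.302 = 2144
15–29: 6300 × 0.949 = 5979
30–44: 7100 × 0.954 = 6773
45–59: 9900 × 0.961 = 9514
60–74: 7550 × 0.943 = 7120
→ [2144, 5979, 6773, 9514, 7120]
[period 2]
Births: 5979 × 0.302 = 1806
15–29: 2144 × 0.949 = 2035
30–44: 5979 × 0.954 = 5704
45–59: 6773 × 0.961 = 6509
60–74: 9514 × 0.943 = 8972
→ [1806, 2035, 5704, 6509, 8972]
Total after period 2: 1806 + 2035 + 5704 + 6509 + 8972 = 25026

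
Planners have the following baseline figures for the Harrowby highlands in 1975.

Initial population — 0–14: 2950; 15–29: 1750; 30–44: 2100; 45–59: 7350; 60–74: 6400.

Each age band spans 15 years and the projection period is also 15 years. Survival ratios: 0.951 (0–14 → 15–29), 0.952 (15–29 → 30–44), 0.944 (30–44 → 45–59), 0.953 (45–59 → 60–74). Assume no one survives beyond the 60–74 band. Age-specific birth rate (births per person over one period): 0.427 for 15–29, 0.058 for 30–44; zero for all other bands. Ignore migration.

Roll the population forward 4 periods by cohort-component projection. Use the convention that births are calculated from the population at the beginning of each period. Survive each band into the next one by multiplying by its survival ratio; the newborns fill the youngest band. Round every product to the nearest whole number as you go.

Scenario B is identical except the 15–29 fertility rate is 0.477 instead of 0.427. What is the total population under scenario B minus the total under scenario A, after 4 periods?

408

Numbering the groups 1..5 from youngest to oldest:
After projecting period 1:
Births: 1750 × 0.427 = 747, 2100 × 0.058 = 122 — total 869
Group 2: 2950 × 0.951 = 2805
Group 3: 1750 × 0.952 = 1666
Group 4: 2100 × 0.944 = 1982
Group 5: 7350 × 0.953 = 7005
Population now: 0–14=869, 15–29=2805, 30–44=1666, 45–59=1982, 60–74=7005
After projecting period 2:
Births: 2805 × 0.427 = 1198, 1666 × 0.058 = 97 — total 1295
Group 2: 869 × 0.951 = 826
Group 3: 2805 × 0.952 = 2670
Group 4: 1666 × 0.944 = 1573
Group 5: 1982 × 0.953 = 1889
Population now: 0–14=1295, 15–29=826, 30–44=2670, 45–59=1573, 60–74=1889
After projecting period 3:
Births: 826 × 0.427 = 353, 2670 × 0.058 = 155 — total 508
Group 2: 1295 × 0.951 = 1232
Group 3: 826 × 0.952 = 786
Group 4: 2670 × 0.944 = 2520
Group 5: 1573 × 0.953 = 1499
Population now: 0–14=508, 15–29=1232, 30–44=786, 45–59=2520, 60–74=1499
After projecting period 4:
Births: 1232 × 0.427 = 526, 786 × 0.058 = 46 — total 572
Group 2: 508 × 0.951 = 483
Group 3: 1232 × 0.952 = 1173
Group 4: 786 × 0.944 = 742
Group 5: 2520 × 0.953 = 2402
Population now: 0–14=572, 15–29=483, 30–44=1173, 45–59=742, 60–74=2402
Scenario A total after 4 periods: 5372
Scenario B projection —
After projecting period 1:
Births: 1750 × 0.477 = 835, 2100 × 0.058 = 122 — total 957
Group 2: 2950 × 0.951 = 2805
Group 3: 1750 × 0.952 = 1666
Group 4: 2100 × 0.944 = 1982
Group 5: 7350 × 0.953 = 7005
Population now: 0–14=957, 15–29=2805, 30–44=1666, 45–59=1982, 60–74=7005
After projecting period 2:
Births: 2805 × 0.477 = 1338, 1666 × 0.058 = 97 — total 1435
Group 2: 957 × 0.951 = 910
Group 3: 2805 × 0.952 = 2670
Group 4: 1666 × 0.944 = 1573
Group 5: 1982 × 0.953 = 1889
Population now: 0–14=1435, 15–29=910, 30–44=2670, 45–59=1573, 60–74=1889
After projecting period 3:
Births: 910 × 0.477 = 434, 2670 × 0.058 = 155 — total 589
Group 2: 1435 × 0.951 = 1365
Group 3: 910 × 0.952 = 866
Group 4: 2670 × 0.944 = 2520
Group 5: 1573 × 0.953 = 1499
Population now: 0–14=589, 15–29=1365, 30–44=866, 45–59=2520, 60–74=1499
After projecting period 4:
Births: 1365 × 0.477 = 651, 866 × 0.058 = 50 — total 701
Group 2: 589 × 0.951 = 560
Group 3: 1365 × 0.952 = 1299
Group 4: 866 × 0.944 = 818
Group 5: 2520 × 0.953 = 2402
Population now: 0–14=701, 15–29=560, 30–44=1299, 45–59=818, 60–74=2402
Scenario B total after 4 periods: 5780
Difference B − A = 5780 − 5372 = 408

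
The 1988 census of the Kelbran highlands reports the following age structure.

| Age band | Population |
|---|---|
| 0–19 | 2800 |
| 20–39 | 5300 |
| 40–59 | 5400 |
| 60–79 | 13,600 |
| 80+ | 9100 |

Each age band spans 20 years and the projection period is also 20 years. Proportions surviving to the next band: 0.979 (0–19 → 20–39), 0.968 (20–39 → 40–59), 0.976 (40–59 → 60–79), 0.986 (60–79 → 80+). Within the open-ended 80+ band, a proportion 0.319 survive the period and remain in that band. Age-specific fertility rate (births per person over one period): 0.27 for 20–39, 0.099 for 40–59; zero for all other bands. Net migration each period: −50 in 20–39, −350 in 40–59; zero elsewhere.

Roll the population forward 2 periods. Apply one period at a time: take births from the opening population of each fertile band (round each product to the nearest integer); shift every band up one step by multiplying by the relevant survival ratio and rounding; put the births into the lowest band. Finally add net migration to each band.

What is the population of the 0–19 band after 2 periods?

Period 1:
Births: 5300 × 0.27 = 1431, 5400 × 0.099 = 535 → 1966
20–39: 2800 × 0.979 = 2741
40–59: 5300 × 0.968 = 5130
60–79: 5400 × 0.976 = 5270
80+: 13600 × 0.986 + 9100 × 0.319 = 13410 + 2903 = 16313
Net migration: 20–39 − 50 → 2691; 40–59 − 350 → 4780
End of period: [1966, 2691, 4780, 5270, 16313]
Period 2:
Births: 2691 × 0.27 = 727, 4780 × 0.099 = 473 → 1200
20–39: 1966 × 0.979 = 1925
40–59: 2691 × 0.968 = 2605
60–79: 4780 × 0.976 = 4665
80+: 5270 × 0.986 + 16313 × 0.319 = 5196 + 5204 = 10400
Net migration: 20–39 − 50 → 1875; 40–59 − 350 → 2255
End of period: [1200, 1875, 2255, 4665, 10400]

1200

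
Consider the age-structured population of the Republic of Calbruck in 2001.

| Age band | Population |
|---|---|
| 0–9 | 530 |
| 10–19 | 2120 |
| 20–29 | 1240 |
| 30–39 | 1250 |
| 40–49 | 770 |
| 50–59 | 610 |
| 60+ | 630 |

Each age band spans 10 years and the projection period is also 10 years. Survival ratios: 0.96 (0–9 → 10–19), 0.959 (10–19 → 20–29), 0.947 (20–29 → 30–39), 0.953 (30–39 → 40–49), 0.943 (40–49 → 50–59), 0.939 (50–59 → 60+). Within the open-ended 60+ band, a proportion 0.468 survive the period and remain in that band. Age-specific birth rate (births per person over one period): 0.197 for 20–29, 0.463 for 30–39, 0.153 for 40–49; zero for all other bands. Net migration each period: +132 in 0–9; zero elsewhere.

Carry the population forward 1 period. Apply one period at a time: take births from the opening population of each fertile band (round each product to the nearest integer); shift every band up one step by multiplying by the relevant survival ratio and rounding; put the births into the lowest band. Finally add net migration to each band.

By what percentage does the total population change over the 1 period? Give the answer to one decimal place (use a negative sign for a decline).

(Bands numbered youngest = 1 to oldest = 7.)
Period 1:
Births: 1240 × 0.197 = 244  |  1250 × 0.463 = 579  |  770 × 0.153 = 118 → 941
Band 2: 530 × 0.96 = 509
Band 3: 2120 × 0.959 = 2033
Band 4: 1240 × 0.947 = 1174
Band 5: 1250 × 0.953 = 1191
Band 6: 770 × 0.943 = 726
Band 7: 610 × 0.939 + 630 × 0.468 = 573 + 295 = 868
Net migration: Band 1 + 132 → 1073
End of period: [1073, 509, 2033, 1174, 1191, 726, 868]
Total: 7150 → 7574; change = 424; percentage change = 5.9%

5.9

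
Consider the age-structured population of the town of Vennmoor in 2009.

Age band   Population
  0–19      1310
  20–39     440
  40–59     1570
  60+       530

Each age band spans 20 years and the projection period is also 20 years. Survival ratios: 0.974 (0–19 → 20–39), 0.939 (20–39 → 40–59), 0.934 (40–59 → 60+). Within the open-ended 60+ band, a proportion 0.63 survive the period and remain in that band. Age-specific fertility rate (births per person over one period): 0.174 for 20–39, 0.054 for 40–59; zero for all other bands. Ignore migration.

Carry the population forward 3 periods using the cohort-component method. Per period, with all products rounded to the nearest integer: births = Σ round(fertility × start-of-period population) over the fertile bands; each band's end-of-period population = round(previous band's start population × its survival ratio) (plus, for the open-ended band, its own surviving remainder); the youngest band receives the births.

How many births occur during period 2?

244

Let band 1 be 0–19 through band 4 = 60+.
After projecting period 1:
Births: 440 * 0.174 = 77  |  1570 * 0.054 = 85 — total 162
Band 2: 1310 * 0.974 = 1276
Band 3: 440 * 0.939 = 413
Band 4: 1570 * 0.934 + 530 * 0.63 = 1466 + 334 = 1800
→ [162, 1276, 413, 1800]
After projecting period 2:
Births: 1276 * 0.174 = 222  |  413 * 0.054 = 22 — total 244
Band 2: 162 * 0.974 = 158
Band 3: 1276 * 0.939 = 1198
Band 4: 413 * 0.934 + 1800 * 0.63 = 386 + 1134 = 1520
→ [244, 158, 1198, 1520]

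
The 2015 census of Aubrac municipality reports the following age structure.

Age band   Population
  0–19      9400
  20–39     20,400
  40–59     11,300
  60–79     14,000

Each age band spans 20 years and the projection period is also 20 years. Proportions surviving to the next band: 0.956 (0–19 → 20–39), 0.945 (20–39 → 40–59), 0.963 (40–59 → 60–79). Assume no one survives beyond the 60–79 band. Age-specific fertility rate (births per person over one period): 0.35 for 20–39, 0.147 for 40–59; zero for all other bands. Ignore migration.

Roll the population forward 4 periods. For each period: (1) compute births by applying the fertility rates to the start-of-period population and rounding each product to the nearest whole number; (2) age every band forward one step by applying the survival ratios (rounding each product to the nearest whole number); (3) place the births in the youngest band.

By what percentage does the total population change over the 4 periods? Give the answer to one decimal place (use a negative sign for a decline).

-63.3

Call the groups 1 to 4, youngest first.
Period 1:
Births: 20400 × 0.35 = 7140  |  11300 × 0.147 = 1661 — total 8801
Group 2: 9400 × 0.956 = 8986
Group 3: 20400 × 0.945 = 19278
Group 4: 11300 × 0.963 = 10882
→ [8801, 8986, 19278, 10882]
Period 2:
Births: 8986 × 0.35 = 3145  |  19278 × 0.147 = 2834 — total 5979
Group 2: 8801 × 0.956 = 8414
Group 3: 8986 × 0.945 = 8492
Group 4: 19278 × 0.963 = 18565
→ [5979, 8414, 8492, 18565]
Period 3:
Births: 8414 × 0.35 = 2945  |  8492 × 0.147 = 1248 — total 4193
Group 2: 5979 × 0.956 = 5716
Group 3: 8414 × 0.945 = 7951
Group 4: 8492 × 0.963 = 8178
→ [4193, 5716, 7951, 8178]
Period 4:
Births: 5716 × 0.35 = 2001  |  7951 × 0.147 = 1169 — total 3170
Group 2: 4193 × 0.956 = 4009
Group 3: 5716 × 0.945 = 5402
Group 4: 7951 × 0.963 = 7657
→ [3170, 4009, 5402, 7657]
Total: 55100 → 20238; change = -34862; percentage change = -63.3%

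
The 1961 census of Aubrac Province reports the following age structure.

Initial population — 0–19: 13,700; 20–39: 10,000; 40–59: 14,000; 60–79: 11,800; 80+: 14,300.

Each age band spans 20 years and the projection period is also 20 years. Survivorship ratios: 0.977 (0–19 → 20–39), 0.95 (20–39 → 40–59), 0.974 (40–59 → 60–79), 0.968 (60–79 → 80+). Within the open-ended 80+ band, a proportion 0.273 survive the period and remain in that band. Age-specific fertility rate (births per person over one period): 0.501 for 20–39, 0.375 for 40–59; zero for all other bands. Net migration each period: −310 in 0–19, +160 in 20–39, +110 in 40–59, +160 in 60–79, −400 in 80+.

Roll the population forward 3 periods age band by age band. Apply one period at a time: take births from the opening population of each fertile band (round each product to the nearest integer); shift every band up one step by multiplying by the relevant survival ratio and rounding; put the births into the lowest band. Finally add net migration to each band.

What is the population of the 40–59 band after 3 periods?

(Bands numbered youngest = 1 to oldest = 5.)
Period 1:
Births: 10000 × 0.501 = 5010, 14000 × 0.375 = 5250 → total 10260
Band 2: 13700 × 0.977 = 13385
Band 3: 10000 × 0.95 = 9500
Band 4: 14000 × 0.974 = 13636
Band 5: 11800 × 0.968 + 14300 × 0.273 = 11422 + 3904 = 15326
Net migration: Band 1 − 310 → 9950; Band 2 + 160 → 13545; Band 3 + 110 → 9610; Band 4 + 160 → 13796; Band 5 − 400 → 14926
Giving 9950 / 13545 / 9610 / 13796 / 14926.
Period 2:
Births: 13545 × 0.501 = 6786, 9610 × 0.375 = 3604 → total 10390
Band 2: 9950 × 0.977 = 9721
Band 3: 13545 × 0.95 = 12868
Band 4: 9610 × 0.974 = 9360
Band 5: 13796 × 0.968 + 14926 × 0.273 = 13355 + 4075 = 17430
Net migration: Band 1 − 310 → 10080; Band 2 + 160 → 9881; Band 3 + 110 → 12978; Band 4 + 160 → 9520; Band 5 − 400 → 17030
Giving 10080 / 9881 / 12978 / 9520 / 17030.
Period 3:
Births: 9881 × 0.501 = 4950, 12978 × 0.375 = 4867 → total 9817
Band 2: 10080 × 0.977 = 9848
Band 3: 9881 × 0.95 = 9387
Band 4: 12978 × 0.974 = 12641
Band 5: 9520 × 0.968 + 17030 × 0.273 = 9215 + 4649 = 13864
Net migration: Band 1 − 310 → 9507; Band 2 + 160 → 10008; Band 3 + 110 → 9497; Band 4 + 160 → 12801; Band 5 − 400 → 13464
Giving 9507 / 10008 / 9497 / 12801 / 13464.

9497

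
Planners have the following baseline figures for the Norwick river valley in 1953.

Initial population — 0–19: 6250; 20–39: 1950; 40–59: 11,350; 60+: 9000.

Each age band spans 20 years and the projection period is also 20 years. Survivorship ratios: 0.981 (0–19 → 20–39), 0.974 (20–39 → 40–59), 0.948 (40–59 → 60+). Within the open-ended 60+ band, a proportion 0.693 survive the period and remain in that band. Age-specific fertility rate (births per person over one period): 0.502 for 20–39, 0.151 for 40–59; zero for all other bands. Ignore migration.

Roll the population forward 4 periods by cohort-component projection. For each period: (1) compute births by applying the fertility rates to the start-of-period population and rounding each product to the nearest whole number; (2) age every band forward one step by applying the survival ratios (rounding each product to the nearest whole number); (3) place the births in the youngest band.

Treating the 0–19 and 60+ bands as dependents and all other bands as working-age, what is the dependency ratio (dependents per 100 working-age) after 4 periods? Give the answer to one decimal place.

276.4

Period 1.
Births: 1950 × 0.502 = 979 ; 11350 × 0.151 = 1714 → 2693
20–39: 6250 × 0.981 = 6131
40–59: 1950 × 0.974 = 1899
60+: 11350 × 0.948 + 9000 × 0.693 = 10760 + 6237 = 16997
Population now: 0–19=2693, 20–39=6131, 40–59=1899, 60+=16997
Period 2.
Births: 6131 × 0.502 = 3078 ; 1899 × 0.151 = 287 → 3365
20–39: 2693 × 0.981 = 2642
40–59: 6131 × 0.974 = 5972
60+: 1899 × 0.948 + 16997 × 0.693 = 1800 + 11779 = 13579
Population now: 0–19=3365, 20–39=2642, 40–59=5972, 60+=13579
Period 3.
Births: 2642 × 0.502 = 1326 ; 5972 × 0.151 = 902 → 2228
20–39: 3365 × 0.981 = 3301
40–59: 2642 × 0.974 = 2573
60+: 5972 × 0.948 + 13579 × 0.693 = 5661 + 9410 = 15071
Population now: 0–19=2228, 20–39=3301, 40–59=2573, 60+=15071
Period 4.
Births: 3301 × 0.502 = 1657 ; 2573 × 0.151 = 389 → 2046
20–39: 2228 × 0.981 = 2186
40–59: 3301 × 0.974 = 3215
60+: 2573 × 0.948 + 15071 × 0.693 = 2439 + 10444 = 12883
Population now: 0–19=2046, 20–39=2186, 40–59=3215, 60+=12883
Dependents (band 0–19 + band 60+) = 2046 + 12883 = 14929; working-age = 5401; ratio = 14929/5401 × 100 = 276.4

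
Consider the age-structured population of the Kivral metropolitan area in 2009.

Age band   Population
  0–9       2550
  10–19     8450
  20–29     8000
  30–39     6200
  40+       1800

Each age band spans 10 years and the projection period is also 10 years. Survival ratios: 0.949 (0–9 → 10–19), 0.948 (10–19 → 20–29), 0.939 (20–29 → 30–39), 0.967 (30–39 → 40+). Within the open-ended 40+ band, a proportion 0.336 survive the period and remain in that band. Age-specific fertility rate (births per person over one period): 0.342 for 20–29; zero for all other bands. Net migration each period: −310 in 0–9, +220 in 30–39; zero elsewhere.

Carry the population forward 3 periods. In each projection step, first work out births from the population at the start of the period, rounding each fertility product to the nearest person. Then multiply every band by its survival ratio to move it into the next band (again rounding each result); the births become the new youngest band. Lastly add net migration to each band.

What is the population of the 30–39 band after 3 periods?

Numbering the bands 1..5 from youngest to oldest:
[period 1]
Births: 8000 * 0.342 = 2736
Band 2: 2550 * 0.949 = 2420
Band 3: 8450 * 0.948 = 8011
Band 4: 8000 * 0.939 = 7512
Band 5: 6200 * 0.967 + 1800 * 0.336 = 5995 + 605 = 6600
Net migration: Band 1 − 310 → 2426; Band 4 + 220 → 7732
End of period: [2426, 2420, 8011, 7732, 6600]
[period 2]
Births: 8011 * 0.342 = 2740
Band 2: 2426 * 0.949 = 2302
Band 3: 2420 * 0.948 = 2294
Band 4: 8011 * 0.939 = 7522
Band 5: 7732 * 0.967 + 6600 * 0.336 = 7477 + 2218 = 9695
Net migration: Band 1 − 310 → 2430; Band 4 + 220 → 7742
End of period: [2430, 2302, 2294, 7742, 9695]
[period 3]
Births: 2294 * 0.342 = 785
Band 2: 2430 * 0.949 = 2306
Band 3: 2302 * 0.948 = 2182
Band 4: 2294 * 0.939 = 2154
Band 5: 7742 * 0.967 + 9695 * 0.336 = 7487 + 3258 = 10745
Net migration: Band 1 − 310 → 475; Band 4 + 220 → 2374
End of period: [475, 2306, 2182, 2374, 10745]

2374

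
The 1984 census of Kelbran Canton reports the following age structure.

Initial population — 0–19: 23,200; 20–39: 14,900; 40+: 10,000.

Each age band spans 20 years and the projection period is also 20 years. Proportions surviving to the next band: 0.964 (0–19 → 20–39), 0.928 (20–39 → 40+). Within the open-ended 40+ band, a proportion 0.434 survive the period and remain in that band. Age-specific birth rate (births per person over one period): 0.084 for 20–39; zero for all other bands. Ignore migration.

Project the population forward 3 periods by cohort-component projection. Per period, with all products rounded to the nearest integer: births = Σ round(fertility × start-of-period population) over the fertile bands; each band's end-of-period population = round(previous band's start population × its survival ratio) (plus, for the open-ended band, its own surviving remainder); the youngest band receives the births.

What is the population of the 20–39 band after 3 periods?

Period 1.
Births: 14900 × 0.084 = 1252
20–39: 23200 × 0.964 = 22365
40+: 14900 × 0.928 + 10000 × 0.434 = 13827 + 4340 = 18167
→ [1252, 22365, 18167]
Period 2.
Births: 22365 × 0.084 = 1879
20–39: 1252 × 0.964 = 1207
40+: 22365 × 0.928 + 18167 × 0.434 = 20755 + 7884 = 28639
→ [1879, 1207, 28639]
Period 3.
Births: 1207 × 0.084 = 101
20–39: 1879 × 0.964 = 1811
40+: 1207 × 0.928 + 28639 × 0.434 = 1120 + 12429 = 13549
→ [101, 1811, 13549]

1811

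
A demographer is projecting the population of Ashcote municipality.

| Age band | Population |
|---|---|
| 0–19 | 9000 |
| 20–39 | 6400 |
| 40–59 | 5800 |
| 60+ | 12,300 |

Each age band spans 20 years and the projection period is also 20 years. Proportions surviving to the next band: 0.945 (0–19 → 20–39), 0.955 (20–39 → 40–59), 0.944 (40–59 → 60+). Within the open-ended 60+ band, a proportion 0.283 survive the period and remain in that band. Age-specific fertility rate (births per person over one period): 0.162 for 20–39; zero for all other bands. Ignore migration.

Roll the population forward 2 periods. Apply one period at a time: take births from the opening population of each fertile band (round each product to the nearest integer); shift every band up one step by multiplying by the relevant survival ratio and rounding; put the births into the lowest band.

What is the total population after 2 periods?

18785

Numbering the groups 1..4 from youngest to oldest:
After projecting period 1:
Births: 6400 × 0.162 = 1037
Group 2: 9000 × 0.945 = 8505
Group 3: 6400 × 0.955 = 6112
Group 4: 5800 × 0.944 + 12300 × 0.283 = 5475 + 3481 = 8956
Population now: 0–19=1037, 20–39=8505, 40–59=6112, 60+=8956
After projecting period 2:
Births: 8505 × 0.162 = 1378
Group 2: 1037 × 0.945 = 980
Group 3: 8505 × 0.955 = 8122
Group 4: 6112 × 0.944 + 8956 × 0.283 = 5770 + 2535 = 8305
Population now: 0–19=1378, 20–39=980, 40–59=8122, 60+=8305
Total after period 2: 1378 + 980 + 8122 + 8305 = 18785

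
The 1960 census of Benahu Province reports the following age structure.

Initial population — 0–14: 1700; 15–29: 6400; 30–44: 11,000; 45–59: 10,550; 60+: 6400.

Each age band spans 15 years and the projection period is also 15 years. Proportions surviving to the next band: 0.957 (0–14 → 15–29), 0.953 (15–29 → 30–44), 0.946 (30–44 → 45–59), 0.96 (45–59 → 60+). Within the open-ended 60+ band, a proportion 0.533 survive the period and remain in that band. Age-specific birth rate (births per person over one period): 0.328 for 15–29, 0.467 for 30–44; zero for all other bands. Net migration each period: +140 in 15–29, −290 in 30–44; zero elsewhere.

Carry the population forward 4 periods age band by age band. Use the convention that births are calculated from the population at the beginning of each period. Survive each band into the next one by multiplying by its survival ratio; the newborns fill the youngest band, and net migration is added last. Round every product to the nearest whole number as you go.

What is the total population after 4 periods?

(Groups numbered youngest = 1 to oldest = 5.)
Period 1.
Births: 6400 × 0.328 = 2099 ; 11000 × 0.467 = 5137 → total 7236
Group 2: 1700 × 0.957 = 1627
Group 3: 6400 × 0.953 = 6099
Group 4: 11000 × 0.946 = 10406
Group 5: 10550 × 0.96 + 6400 × 0.533 = 10128 + 3411 = 13539
Net migration: Group 2 + 140 → 1767; Group 3 − 290 → 5809
→ [7236, 1767, 5809, 10406, 13539]
Period 2.
Births: 1767 × 0.328 = 580 ; 5809 × 0.467 = 2713 → total 3293
Group 2: 7236 × 0.957 = 6925
Group 3: 1767 × 0.953 = 1684
Group 4: 5809 × 0.946 = 5495
Group 5: 10406 × 0.96 + 13539 × 0.533 = 9990 + 7216 = 17206
Net migration: Group 2 + 140 → 7065; Group 3 − 290 → 1394
→ [3293, 7065, 1394, 5495, 17206]
Period 3.
Births: 7065 × 0.328 = 2317 ; 1394 × 0.467 = 651 → total 2968
Group 2: 3293 × 0.957 = 3151
Group 3: 7065 × 0.953 = 6733
Group 4: 1394 × 0.946 = 1319
Group 5: 5495 × 0.96 + 17206 × 0.533 = 5275 + 9171 = 14446
Net migration: Group 2 + 140 → 3291; Group 3 − 290 → 6443
→ [2968, 3291, 6443, 1319, 14446]
Period 4.
Births: 3291 × 0.328 = 1079 ; 6443 × 0.467 = 3009 → total 4088
Group 2: 2968 × 0.957 = 2840
Group 3: 3291 × 0.953 = 3136
Group 4: 6443 × 0.946 = 6095
Group 5: 1319 × 0.96 + 14446 × 0.533 = 1266 + 7700 = 8966
Net migration: Group 2 + 140 → 2980; Group 3 − 290 → 2846
→ [4088, 2980, 2846, 6095, 8966]
Total after period 4: 4088 + 2980 + 2846 + 6095 + 8966 = 24975

24975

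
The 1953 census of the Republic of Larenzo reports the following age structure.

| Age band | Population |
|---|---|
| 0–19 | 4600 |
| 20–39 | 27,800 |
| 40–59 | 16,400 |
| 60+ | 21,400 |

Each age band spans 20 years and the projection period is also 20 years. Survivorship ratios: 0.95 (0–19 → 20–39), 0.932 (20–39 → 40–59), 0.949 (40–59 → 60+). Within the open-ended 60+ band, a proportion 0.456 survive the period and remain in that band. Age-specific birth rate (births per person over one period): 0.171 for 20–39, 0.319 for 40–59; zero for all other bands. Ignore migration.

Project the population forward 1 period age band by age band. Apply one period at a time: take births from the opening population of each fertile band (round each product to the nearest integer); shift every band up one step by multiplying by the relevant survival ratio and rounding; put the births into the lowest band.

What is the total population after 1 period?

65588

Call the bands 1 to 4, youngest first.
Period 1.
Births: 27800 * 0.171 = 4754, 16400 * 0.319 = 5232 ⇒ total 9986
Band 2: 4600 * 0.95 = 4370
Band 3: 27800 * 0.932 = 25910
Band 4: 16400 * 0.949 + 21400 * 0.456 = 15564 + 9758 = 25322
End of period: [9986, 4370, 25910, 25322]
Total after period 1: 9986 + 4370 + 25910 + 25322 = 65588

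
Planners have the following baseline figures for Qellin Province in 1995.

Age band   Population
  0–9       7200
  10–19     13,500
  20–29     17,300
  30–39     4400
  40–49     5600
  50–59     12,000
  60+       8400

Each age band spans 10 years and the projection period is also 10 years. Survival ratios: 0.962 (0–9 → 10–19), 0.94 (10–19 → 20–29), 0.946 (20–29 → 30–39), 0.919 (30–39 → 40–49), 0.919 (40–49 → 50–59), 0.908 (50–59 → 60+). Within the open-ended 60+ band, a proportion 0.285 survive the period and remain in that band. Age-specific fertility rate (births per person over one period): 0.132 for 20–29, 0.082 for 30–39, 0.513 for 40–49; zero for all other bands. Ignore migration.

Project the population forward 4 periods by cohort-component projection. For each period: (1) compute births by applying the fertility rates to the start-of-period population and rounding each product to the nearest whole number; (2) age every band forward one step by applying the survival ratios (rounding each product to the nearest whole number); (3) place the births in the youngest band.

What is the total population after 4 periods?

55343

Period 1.
Births: 17300 × 0.132 = 2284, 4400 × 0.082 = 361, 5600 × 0.513 = 2873 ⇒ total 5518
10–19: 7200 × 0.962 = 6926
20–29: 13500 × 0.94 = 12690
30–39: 17300 × 0.946 = 16366
40–49: 4400 × 0.919 = 4044
50–59: 5600 × 0.919 = 5146
60+: 12000 × 0.908 + 8400 × 0.285 = 10896 + 2394 = 13290
End of period: [5518, 6926, 12690, 16366, 4044, 5146, 13290]
Period 2.
Births: 12690 × 0.132 = 1675, 16366 × 0.082 = 1342, 4044 × 0.513 = 2075 ⇒ total 5092
10–19: 5518 × 0.962 = 5308
20–29: 6926 × 0.94 = 6510
30–39: 12690 × 0.946 = 12005
40–49: 16366 × 0.919 = 15040
50–59: 4044 × 0.919 = 3716
60+: 5146 × 0.908 + 13290 × 0.285 = 4673 + 3788 = 8461
End of period: [5092, 5308, 6510, 12005, 15040, 3716, 8461]
Period 3.
Births: 6510 × 0.132 = 859, 12005 × 0.082 = 984, 15040 × 0.513 = 7716 ⇒ total 9559
10–19: 5092 × 0.962 = 4899
20–29: 5308 × 0.94 = 4990
30–39: 6510 × 0.946 = 6158
40–49: 12005 × 0.919 = 11033
50–59: 15040 × 0.919 = 13822
60+: 3716 × 0.908 + 8461 × 0.285 = 3374 + 2411 = 5785
End of period: [9559, 4899, 4990, 6158, 11033, 13822, 5785]
Period 4.
Births: 4990 × 0.132 = 659, 6158 × 0.082 = 505, 11033 × 0.513 = 5660 ⇒ total 6824
10–19: 9559 × 0.962 = 9196
20–29: 4899 × 0.94 = 4605
30–39: 4990 × 0.946 = 4721
40–49: 6158 × 0.919 = 5659
50–59: 11033 × 0.919 = 10139
60+: 13822 × 0.908 + 5785 × 0.285 = 12550 + 1649 = 14199
End of period: [6824, 9196, 4605, 4721, 5659, 10139, 14199]
Total after period 4: 6824 + 9196 + 4605 + 4721 + 5659 + 10139 + 14199 = 55343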